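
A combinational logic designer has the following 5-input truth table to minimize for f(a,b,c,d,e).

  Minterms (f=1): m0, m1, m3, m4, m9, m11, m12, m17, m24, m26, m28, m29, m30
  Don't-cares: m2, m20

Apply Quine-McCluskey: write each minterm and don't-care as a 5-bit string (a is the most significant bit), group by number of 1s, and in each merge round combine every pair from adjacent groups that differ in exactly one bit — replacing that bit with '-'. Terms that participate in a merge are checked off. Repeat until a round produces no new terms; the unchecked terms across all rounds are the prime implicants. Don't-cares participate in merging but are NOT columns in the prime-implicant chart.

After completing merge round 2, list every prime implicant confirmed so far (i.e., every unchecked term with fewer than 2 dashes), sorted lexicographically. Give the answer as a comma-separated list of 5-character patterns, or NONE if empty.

-0001, 00-00, 1110-

Round 0: 00000✓ 00001✓ 00010✓ 00011✓ 00100✓ 01001✓ 01011✓ 01100✓ 10001✓ 10100✓ 11000✓ 11010✓ 11100✓ 11101✓ 11110✓
Round 1: -0001 -0100✓ -1100✓ 0-001✓ 0-011✓ 0-100✓ 00-00 000-0✓ 000-1✓ 0000-✓ 0001-✓ 010-1✓ 1-100✓ 11-00✓ 11-10✓ 110-0✓ 111-0✓ 1110-
Round 2: --100 0-0-1 000-- 11--0
PIs = {--100, -0001, 0-0-1, 00-00, 000--, 11--0, 1110-}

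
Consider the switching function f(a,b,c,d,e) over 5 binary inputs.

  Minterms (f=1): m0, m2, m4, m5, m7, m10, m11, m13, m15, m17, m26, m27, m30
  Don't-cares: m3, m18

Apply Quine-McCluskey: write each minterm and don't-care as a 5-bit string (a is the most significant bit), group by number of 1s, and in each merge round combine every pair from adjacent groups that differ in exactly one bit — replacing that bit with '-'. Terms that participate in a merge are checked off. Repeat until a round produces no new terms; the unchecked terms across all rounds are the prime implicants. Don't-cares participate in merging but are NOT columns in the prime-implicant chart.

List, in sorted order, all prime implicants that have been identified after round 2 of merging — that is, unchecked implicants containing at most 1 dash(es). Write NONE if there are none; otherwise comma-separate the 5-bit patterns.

[col 0] 00000*, 00010*, 00011*, 00100*, 00101*, 00111*, 01010*, 01011*, 01101*, 01111*, 10001, 10010*, 11010*, 11011*, 11110*
[col 1] -0010*, -1010*, -1011*, 0-010*, 0-011*, 0-101*, 0-111*, 00-00, 00-11*, 000-0, 0001-*, 001-1*, 0010-, 01-11*, 0101-*, 011-1*, 1-010*, 11-10, 1101-*
[col 2] --010, -101-, 0--11, 0-01-, 0-1-1
Prime implicants: --010, -101-, 0--11, 0-01-, 0-1-1, 00-00, 000-0, 0010-, 10001, 11-10

00-00, 000-0, 0010-, 10001, 11-10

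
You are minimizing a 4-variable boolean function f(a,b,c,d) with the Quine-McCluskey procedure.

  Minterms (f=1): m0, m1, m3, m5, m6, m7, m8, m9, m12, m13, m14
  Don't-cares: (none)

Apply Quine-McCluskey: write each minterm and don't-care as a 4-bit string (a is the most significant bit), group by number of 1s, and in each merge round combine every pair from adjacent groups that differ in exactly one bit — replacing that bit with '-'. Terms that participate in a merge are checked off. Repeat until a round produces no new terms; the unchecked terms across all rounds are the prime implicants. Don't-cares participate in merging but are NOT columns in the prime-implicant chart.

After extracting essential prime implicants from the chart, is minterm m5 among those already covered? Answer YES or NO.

YES

size-2^0 implicants → 0000(✓)  0001(✓)  0011(✓)  0101(✓)  0110(✓)  0111(✓)  1000(✓)  1001(✓)  1100(✓)  1101(✓)  1110(✓)
size-2^1 implicants → -000(✓)  -001(✓)  -101(✓)  -110  0-01(✓)  0-11(✓)  00-1(✓)  000-(✓)  01-1(✓)  011-  1-00(✓)  1-01(✓)  100-(✓)  11-0  110-(✓)
size-2^2 implicants → --01  -00-  0--1  1-0-
Unchecked terms (primes): --01, -00-, -110, 0--1, 011-, 1-0-, 11-0
Minterm coverage:
  m0 ⊆ -00- [E]
  m1 ⊆ --01,-00-,0--1
  m3 ⊆ 0--1 [E]
  m5 ⊆ --01,0--1
  m6 ⊆ -110,011-
  m7 ⊆ 0--1,011-
  m8 ⊆ -00-,1-0-
  m9 ⊆ --01,-00-,1-0-
  m12 ⊆ 1-0-,11-0
  m13 ⊆ --01,1-0-
  m14 ⊆ -110,11-0
E = {-00-, 0--1}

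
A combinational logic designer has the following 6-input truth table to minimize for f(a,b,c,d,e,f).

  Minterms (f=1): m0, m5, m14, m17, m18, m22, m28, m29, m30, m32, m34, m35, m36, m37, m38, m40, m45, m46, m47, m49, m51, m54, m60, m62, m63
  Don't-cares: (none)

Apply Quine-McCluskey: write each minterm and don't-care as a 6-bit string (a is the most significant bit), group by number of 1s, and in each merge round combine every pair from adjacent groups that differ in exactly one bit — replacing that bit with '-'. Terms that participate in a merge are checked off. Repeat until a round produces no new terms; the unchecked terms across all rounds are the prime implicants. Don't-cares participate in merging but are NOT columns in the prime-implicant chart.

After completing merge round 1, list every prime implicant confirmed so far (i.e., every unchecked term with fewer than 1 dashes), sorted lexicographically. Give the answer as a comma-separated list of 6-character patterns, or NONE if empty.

Round 0: 000000✓ 000101✓ 001110✓ 010001✓ 010010✓ 010110✓ 011100✓ 011101✓ 011110✓ 100000✓ 100010✓ 100011✓ 100100✓ 100101✓ 100110✓ 101000✓ 101101✓ 101110✓ 101111✓ 110001✓ 110011✓ 110110✓ 111100✓ 111110✓ 111111✓
Round 1: -00000 -00101 -01110✓ -10001 -10110✓ -11100✓ -11110✓ 0-1110✓ 01-110✓ 010-10 0111-0✓ 01110- 1-0011 1-0110✓ 1-1110✓ 1-1111✓ 10-000 10-101 10-110✓ 100-00✓ 100-10✓ 1000-0✓ 10001- 1001-0✓ 10010- 1011-1 10111-✓ 11-110✓ 1100-1 1111-0✓ 11111-✓
Round 2: --1110 -1-110 -111-0 1--110 1-111- 100--0
PIs = {--1110, -00000, -00101, -1-110, -10001, -111-0, 010-10, 01110-, 1--110, 1-0011, 1-111-, 10-000, 10-101, 100--0, 10001-, 10010-, 1011-1, 1100-1}

NONE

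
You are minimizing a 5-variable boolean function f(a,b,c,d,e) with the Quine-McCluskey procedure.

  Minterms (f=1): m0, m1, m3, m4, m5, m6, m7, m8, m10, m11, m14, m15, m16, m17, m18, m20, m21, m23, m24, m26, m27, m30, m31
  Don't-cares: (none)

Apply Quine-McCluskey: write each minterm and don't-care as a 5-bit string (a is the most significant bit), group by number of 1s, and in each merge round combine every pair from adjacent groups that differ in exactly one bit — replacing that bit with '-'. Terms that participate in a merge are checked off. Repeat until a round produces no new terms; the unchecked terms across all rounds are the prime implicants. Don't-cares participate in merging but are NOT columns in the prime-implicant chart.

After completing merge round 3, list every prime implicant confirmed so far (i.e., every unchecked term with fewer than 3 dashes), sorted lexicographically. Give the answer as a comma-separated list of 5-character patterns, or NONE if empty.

[col 0] 00000*, 00001*, 00011*, 00100*, 00101*, 00110*, 00111*, 01000*, 01010*, 01011*, 01110*, 01111*, 10000*, 10001*, 10010*, 10100*, 10101*, 10111*, 11000*, 11010*, 11011*, 11110*, 11111*
[col 1] -0000*, -0001*, -0100*, -0101*, -0111*, -1000*, -1010*, -1011*, -1110*, -1111*, 0-000*, 0-011*, 0-110*, 0-111*, 00-00*, 00-01*, 00-11*, 000-1*, 0000-*, 001-0*, 001-1*, 0010-*, 0011-*, 01-10*, 01-11*, 010-0*, 0101-*, 0111-*, 1-000*, 1-010*, 1-111*, 10-00*, 10-01*, 100-0*, 1000-*, 101-1*, 1010-*, 11-10*, 11-11*, 110-0*, 1101-*, 1111-*
[col 2] --000, --111, -0-00*, -0-01*, -000-*, -01-1, -010-*, -1-10*, -1-11*, -10-0, -101-*, -111-*, 0--11, 0-11-, 00--1, 00-0-*, 001--, 01-1-*, 1-0-0, 10-0-*, 11-1-*
[col 3] -0-0-, -1-1-
Prime implicants: --000, --111, -0-0-, -01-1, -1-1-, -10-0, 0--11, 0-11-, 00--1, 001--, 1-0-0

--000, --111, -01-1, -10-0, 0--11, 0-11-, 00--1, 001--, 1-0-0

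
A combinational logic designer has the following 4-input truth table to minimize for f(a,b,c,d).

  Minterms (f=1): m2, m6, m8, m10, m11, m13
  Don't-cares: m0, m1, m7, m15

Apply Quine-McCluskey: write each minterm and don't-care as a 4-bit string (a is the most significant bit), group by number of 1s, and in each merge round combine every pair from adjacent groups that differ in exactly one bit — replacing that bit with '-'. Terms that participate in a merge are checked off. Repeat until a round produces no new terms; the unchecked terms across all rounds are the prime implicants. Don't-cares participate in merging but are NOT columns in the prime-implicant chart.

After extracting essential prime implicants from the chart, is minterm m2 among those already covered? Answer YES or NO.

size-2^0 implicants → 0000(✓)  0001(✓)  0010(✓)  0110(✓)  0111(✓)  1000(✓)  1010(✓)  1011(✓)  1101(✓)  1111(✓)
size-2^1 implicants → -000(✓)  -010(✓)  -111  0-10  00-0(✓)  000-  011-  1-11  10-0(✓)  101-  11-1
size-2^2 implicants → -0-0
Unchecked terms (primes): -0-0, -111, 0-10, 000-, 011-, 1-11, 101-, 11-1
Minterm coverage:
  m2 ⊆ -0-0,0-10
  m6 ⊆ 0-10,011-
  m8 ⊆ -0-0 [E]
  m10 ⊆ -0-0,101-
  m11 ⊆ 1-11,101-
  m13 ⊆ 11-1 [E]
E = {-0-0, 11-1}

YES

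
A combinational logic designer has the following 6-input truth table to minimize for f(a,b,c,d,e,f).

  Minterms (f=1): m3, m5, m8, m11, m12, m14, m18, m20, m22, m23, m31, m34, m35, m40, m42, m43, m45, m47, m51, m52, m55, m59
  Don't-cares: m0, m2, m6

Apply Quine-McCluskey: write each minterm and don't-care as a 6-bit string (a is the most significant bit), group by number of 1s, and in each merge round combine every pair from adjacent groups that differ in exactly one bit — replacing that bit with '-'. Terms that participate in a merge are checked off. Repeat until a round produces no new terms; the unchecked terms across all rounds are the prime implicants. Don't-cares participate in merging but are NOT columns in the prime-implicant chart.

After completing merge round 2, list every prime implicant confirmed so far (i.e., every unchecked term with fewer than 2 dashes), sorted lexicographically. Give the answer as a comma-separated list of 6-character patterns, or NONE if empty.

[col 0] 000000*, 000010*, 000011*, 000101, 000110*, 001000*, 001011*, 001100*, 001110*, 010010*, 010100*, 010110*, 010111*, 011111*, 100010*, 100011*, 101000*, 101010*, 101011*, 101101*, 101111*, 110011*, 110100*, 110111*, 111011*
[col 1] -00010*, -00011*, -01000, -01011*, -10100, -10111, 0-0010*, 0-0110*, 00-000, 00-011*, 00-110, 000-10*, 0000-0, 00001-*, 001-00, 0011-0, 01-111, 010-10*, 0101-0, 01011-, 1-0011*, 1-1011*, 10-010*, 10-011*, 10001-*, 101-11, 1010-0, 10101-*, 1011-1, 11-011*, 110-11
[col 2] -0-011, -0001-, 0-0-10, 1--011, 10-01-
Prime implicants: -0-011, -0001-, -01000, -10100, -10111, 0-0-10, 00-000, 00-110, 0000-0, 000101, 001-00, 0011-0, 01-111, 0101-0, 01011-, 1--011, 10-01-, 101-11, 1010-0, 1011-1, 110-11

-01000, -10100, -10111, 00-000, 00-110, 0000-0, 000101, 001-00, 0011-0, 01-111, 0101-0, 01011-, 101-11, 1010-0, 1011-1, 110-11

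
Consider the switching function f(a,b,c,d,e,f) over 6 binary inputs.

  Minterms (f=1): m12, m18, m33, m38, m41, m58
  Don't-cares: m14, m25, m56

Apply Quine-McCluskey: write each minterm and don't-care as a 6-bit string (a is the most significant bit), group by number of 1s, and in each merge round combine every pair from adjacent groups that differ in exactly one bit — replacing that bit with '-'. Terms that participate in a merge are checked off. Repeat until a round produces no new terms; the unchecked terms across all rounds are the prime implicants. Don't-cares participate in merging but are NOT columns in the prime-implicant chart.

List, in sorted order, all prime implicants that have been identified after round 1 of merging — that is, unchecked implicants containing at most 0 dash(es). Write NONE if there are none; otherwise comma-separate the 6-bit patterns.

size-2^0 implicants → 001100(✓)  001110(✓)  010010  011001  100001(✓)  100110  101001(✓)  111000(✓)  111010(✓)
size-2^1 implicants → 0011-0  10-001  1110-0
Unchecked terms (primes): 0011-0, 010010, 011001, 10-001, 100110, 1110-0

010010, 011001, 100110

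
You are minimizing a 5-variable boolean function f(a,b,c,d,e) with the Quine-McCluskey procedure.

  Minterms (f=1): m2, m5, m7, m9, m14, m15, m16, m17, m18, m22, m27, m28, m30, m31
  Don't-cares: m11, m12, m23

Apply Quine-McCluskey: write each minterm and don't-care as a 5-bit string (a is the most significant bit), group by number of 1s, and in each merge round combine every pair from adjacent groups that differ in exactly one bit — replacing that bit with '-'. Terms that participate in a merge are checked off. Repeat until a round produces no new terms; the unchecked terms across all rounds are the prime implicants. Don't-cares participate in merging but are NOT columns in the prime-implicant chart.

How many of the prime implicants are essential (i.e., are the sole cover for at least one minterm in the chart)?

6

[col 0] 00010*, 00101*, 00111*, 01001*, 01011*, 01100*, 01110*, 01111*, 10000*, 10001*, 10010*, 10110*, 10111*, 11011*, 11100*, 11110*, 11111*
[col 1] -0010, -0111*, -1011*, -1100*, -1110*, -1111*, 0-111*, 001-1, 01-11*, 010-1, 011-0*, 0111-*, 1-110*, 1-111*, 10-10, 100-0, 1000-, 1011-*, 11-11*, 111-0*, 1111-*
[col 2] --111, -1-11, -11-0, -111-, 1-11-
Prime implicants: --111, -0010, -1-11, -11-0, -111-, 001-1, 010-1, 1-11-, 10-10, 100-0, 1000-
PI chart (minterm → PIs covering it):
  2 | -0010  (sole → essential)
  5 | 001-1  (sole → essential)
  7 | --111,001-1
  9 | 010-1  (sole → essential)
  14 | -11-0,-111-
  15 | --111,-1-11,-111-
  16 | 100-0,1000-
  17 | 1000-  (sole → essential)
  18 | -0010,10-10,100-0
  22 | 1-11-,10-10
  27 | -1-11  (sole → essential)
  28 | -11-0  (sole → essential)
  30 | -11-0,-111-,1-11-
  31 | --111,-1-11,-111-,1-11-
Essential prime implicants: -0010, -1-11, -11-0, 001-1, 010-1, 1000-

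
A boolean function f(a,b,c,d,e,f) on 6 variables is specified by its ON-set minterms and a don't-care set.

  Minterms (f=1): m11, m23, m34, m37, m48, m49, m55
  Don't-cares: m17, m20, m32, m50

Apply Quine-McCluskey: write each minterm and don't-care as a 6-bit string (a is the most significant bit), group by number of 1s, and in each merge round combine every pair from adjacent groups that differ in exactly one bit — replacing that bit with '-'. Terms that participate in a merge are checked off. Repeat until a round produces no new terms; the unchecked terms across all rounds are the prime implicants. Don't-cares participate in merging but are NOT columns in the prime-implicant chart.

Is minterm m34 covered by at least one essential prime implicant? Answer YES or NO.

[col 0] 001011, 010001*, 010100, 010111*, 100000*, 100010*, 100101, 110000*, 110001*, 110010*, 110111*
[col 1] -10001, -10111, 1-0000*, 1-0010*, 1000-0*, 1100-0*, 11000-
[col 2] 1-00-0
Prime implicants: -10001, -10111, 001011, 010100, 1-00-0, 100101, 11000-
PI chart (minterm → PIs covering it):
  11 | 001011  (sole → essential)
  23 | -10111  (sole → essential)
  34 | 1-00-0  (sole → essential)
  37 | 100101  (sole → essential)
  48 | 1-00-0,11000-
  49 | -10001,11000-
  55 | -10111  (sole → essential)
Essential prime implicants: -10111, 001011, 1-00-0, 100101

YES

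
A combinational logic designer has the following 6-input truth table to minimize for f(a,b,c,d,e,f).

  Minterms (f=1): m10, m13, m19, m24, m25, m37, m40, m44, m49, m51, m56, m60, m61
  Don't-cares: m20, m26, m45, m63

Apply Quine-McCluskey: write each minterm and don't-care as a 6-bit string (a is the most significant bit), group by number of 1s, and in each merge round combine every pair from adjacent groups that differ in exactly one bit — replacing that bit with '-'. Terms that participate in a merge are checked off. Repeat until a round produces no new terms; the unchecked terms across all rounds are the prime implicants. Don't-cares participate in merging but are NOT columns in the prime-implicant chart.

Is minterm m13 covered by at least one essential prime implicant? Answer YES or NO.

YES

[col 0] 001010*, 001101*, 010011*, 010100, 011000*, 011001*, 011010*, 100101*, 101000*, 101100*, 101101*, 110001*, 110011*, 111000*, 111100*, 111101*, 111111*
[col 1] -01101, -10011, -11000, 0-1010, 0110-0, 01100-, 1-1000*, 1-1100*, 1-1101*, 10-101, 101-00*, 10110-*, 1100-1, 111-00*, 1111-1, 11110-*
[col 2] 1-1-00, 1-110-
Prime implicants: -01101, -10011, -11000, 0-1010, 010100, 0110-0, 01100-, 1-1-00, 1-110-, 10-101, 1100-1, 1111-1
PI chart (minterm → PIs covering it):
  10 | 0-1010  (sole → essential)
  13 | -01101  (sole → essential)
  19 | -10011  (sole → essential)
  24 | -11000,0110-0,01100-
  25 | 01100-  (sole → essential)
  37 | 10-101  (sole → essential)
  40 | 1-1-00  (sole → essential)
  44 | 1-1-00,1-110-
  49 | 1100-1  (sole → essential)
  51 | -10011,1100-1
  56 | -11000,1-1-00
  60 | 1-1-00,1-110-
  61 | 1-110-,1111-1
Essential prime implicants: -01101, -10011, 0-1010, 01100-, 1-1-00, 10-101, 1100-1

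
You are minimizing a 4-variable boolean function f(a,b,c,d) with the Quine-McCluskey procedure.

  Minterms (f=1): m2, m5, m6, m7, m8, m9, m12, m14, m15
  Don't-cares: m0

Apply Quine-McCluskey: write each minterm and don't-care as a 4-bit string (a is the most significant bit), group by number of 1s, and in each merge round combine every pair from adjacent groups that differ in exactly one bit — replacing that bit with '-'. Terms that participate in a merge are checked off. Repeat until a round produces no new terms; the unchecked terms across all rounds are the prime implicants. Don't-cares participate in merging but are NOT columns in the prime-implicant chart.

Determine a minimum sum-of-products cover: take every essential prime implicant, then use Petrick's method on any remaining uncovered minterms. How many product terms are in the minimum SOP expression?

size-2^0 implicants → 0000(✓)  0010(✓)  0101(✓)  0110(✓)  0111(✓)  1000(✓)  1001(✓)  1100(✓)  1110(✓)  1111(✓)
size-2^1 implicants → -000  -110(✓)  -111(✓)  0-10  00-0  01-1  011-(✓)  1-00  100-  11-0  111-(✓)
size-2^2 implicants → -11-
Unchecked terms (primes): -000, -11-, 0-10, 00-0, 01-1, 1-00, 100-, 11-0
Minterm coverage:
  m2 ⊆ 0-10,00-0
  m5 ⊆ 01-1 [E]
  m6 ⊆ -11-,0-10
  m7 ⊆ -11-,01-1
  m8 ⊆ -000,1-00,100-
  m9 ⊆ 100- [E]
  m12 ⊆ 1-00,11-0
  m14 ⊆ -11-,11-0
  m15 ⊆ -11- [E]
E = {-11-, 01-1, 100-}
Petrick residual → 0-10, 1-00
Cover = bc + a'cd' + a'bd + ac'd' + ab'c'  |cover|=5

5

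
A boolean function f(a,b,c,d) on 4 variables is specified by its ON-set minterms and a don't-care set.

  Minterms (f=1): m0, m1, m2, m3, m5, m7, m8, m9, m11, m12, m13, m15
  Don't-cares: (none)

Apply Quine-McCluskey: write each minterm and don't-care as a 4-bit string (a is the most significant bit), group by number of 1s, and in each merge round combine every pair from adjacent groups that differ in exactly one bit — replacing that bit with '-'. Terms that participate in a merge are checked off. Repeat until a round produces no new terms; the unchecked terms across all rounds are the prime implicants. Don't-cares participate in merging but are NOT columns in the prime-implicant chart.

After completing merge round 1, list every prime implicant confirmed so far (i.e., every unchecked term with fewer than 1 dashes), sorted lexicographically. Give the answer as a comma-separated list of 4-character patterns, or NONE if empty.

NONE

[col 0] 0000*, 0001*, 0010*, 0011*, 0101*, 0111*, 1000*, 1001*, 1011*, 1100*, 1101*, 1111*
[col 1] -000*, -001*, -011*, -101*, -111*, 0-01*, 0-11*, 00-0*, 00-1*, 000-*, 001-*, 01-1*, 1-00*, 1-01*, 1-11*, 10-1*, 100-*, 11-1*, 110-*
[col 2] --01*, --11*, -0-1*, -00-, -1-1*, 0--1*, 00--, 1--1*, 1-0-
[col 3] ---1
Prime implicants: ---1, -00-, 00--, 1-0-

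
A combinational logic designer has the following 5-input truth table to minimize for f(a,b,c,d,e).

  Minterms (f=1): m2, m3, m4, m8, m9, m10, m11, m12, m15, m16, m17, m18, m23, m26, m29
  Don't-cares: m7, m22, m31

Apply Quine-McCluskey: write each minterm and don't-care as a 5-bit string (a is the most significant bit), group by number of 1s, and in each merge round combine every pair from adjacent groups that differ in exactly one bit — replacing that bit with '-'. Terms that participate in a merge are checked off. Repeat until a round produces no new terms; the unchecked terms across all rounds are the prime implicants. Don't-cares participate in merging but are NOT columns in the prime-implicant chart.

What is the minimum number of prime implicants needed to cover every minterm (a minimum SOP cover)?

Round 0: 00010✓ 00011✓ 00100✓ 00111✓ 01000✓ 01001✓ 01010✓ 01011✓ 01100✓ 01111✓ 10000✓ 10001✓ 10010✓ 10110✓ 10111✓ 11010✓ 11101✓ 11111✓
Round 1: -0010✓ -0111✓ -1010✓ -1111✓ 0-010✓ 0-011✓ 0-100 0-111✓ 00-11✓ 0001-✓ 01-00 01-11✓ 010-0✓ 010-1✓ 0100-✓ 0101-✓ 1-010✓ 1-111✓ 10-10 100-0 1000- 1011- 111-1
Round 2: --010 --111 0--11 0-01- 010--
PIs = {--010, --111, 0--11, 0-01-, 0-100, 01-00, 010--, 10-10, 100-0, 1000-, 1011-, 111-1}
Coverage chart:
  m2: --010,0-01-
  m3: 0--11,0-01-
  m4: 0-100 ←essential
  m8: 01-00,010--
  m9: 010-- ←essential
  m10: --010,0-01-,010--
  m11: 0--11,0-01-,010--
  m12: 0-100,01-00
  m15: --111,0--11
  m16: 100-0,1000-
  m17: 1000- ←essential
  m18: --010,10-10,100-0
  m23: --111,1011-
  m26: --010 ←essential
  m29: 111-1 ←essential
Essential: --010, 0-100, 010--, 1000-, 111-1
Petrick residual → --111, 0--11
Min cover (7 terms): c'de' + cde + a'de + a'cd'e' + a'bc' + ab'c'd' + abce

7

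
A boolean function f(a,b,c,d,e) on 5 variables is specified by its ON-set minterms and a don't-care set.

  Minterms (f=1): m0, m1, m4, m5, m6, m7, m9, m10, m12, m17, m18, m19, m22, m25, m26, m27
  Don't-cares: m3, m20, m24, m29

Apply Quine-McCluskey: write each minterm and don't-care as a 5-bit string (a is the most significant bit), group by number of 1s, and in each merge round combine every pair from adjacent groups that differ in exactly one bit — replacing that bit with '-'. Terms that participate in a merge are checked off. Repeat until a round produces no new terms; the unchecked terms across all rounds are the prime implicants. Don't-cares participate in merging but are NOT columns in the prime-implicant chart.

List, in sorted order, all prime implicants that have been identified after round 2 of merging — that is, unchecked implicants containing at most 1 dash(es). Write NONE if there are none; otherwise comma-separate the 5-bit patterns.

size-2^0 implicants → 00000(✓)  00001(✓)  00011(✓)  00100(✓)  00101(✓)  00110(✓)  00111(✓)  01001(✓)  01010(✓)  01100(✓)  10001(✓)  10010(✓)  10011(✓)  10100(✓)  10110(✓)  11000(✓)  11001(✓)  11010(✓)  11011(✓)  11101(✓)
size-2^1 implicants → -0001(✓)  -0011(✓)  -0100(✓)  -0110(✓)  -1001(✓)  -1010  0-001(✓)  0-100  00-00(✓)  00-01(✓)  00-11(✓)  000-1(✓)  0000-(✓)  001-0(✓)  001-1(✓)  0010-(✓)  0011-(✓)  1-001(✓)  1-010(✓)  1-011(✓)  10-10  100-1(✓)  1001-(✓)  101-0(✓)  11-01  110-0(✓)  110-1(✓)  1100-(✓)  1101-(✓)
size-2^2 implicants → --001  -00-1  -01-0  00--1  00-0-  001--  1-0-1  1-01-  110--
Unchecked terms (primes): --001, -00-1, -01-0, -1010, 0-100, 00--1, 00-0-, 001--, 1-0-1, 1-01-, 10-10, 11-01, 110--

-1010, 0-100, 10-10, 11-01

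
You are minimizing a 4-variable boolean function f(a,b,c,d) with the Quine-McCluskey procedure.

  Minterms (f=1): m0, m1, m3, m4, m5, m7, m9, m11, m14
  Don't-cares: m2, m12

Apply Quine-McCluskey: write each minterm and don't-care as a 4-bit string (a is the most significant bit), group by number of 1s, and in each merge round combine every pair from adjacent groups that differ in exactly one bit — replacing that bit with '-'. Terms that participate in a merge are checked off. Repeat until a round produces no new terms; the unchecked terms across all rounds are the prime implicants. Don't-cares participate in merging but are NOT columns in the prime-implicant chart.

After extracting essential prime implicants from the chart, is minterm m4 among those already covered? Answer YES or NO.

NO

Round 0: 0000✓ 0001✓ 0010✓ 0011✓ 0100✓ 0101✓ 0111✓ 1001✓ 1011✓ 1100✓ 1110✓
Round 1: -001✓ -011✓ -100 0-00✓ 0-01✓ 0-11✓ 00-0✓ 00-1✓ 000-✓ 001-✓ 01-1✓ 010-✓ 10-1✓ 11-0
Round 2: -0-1 0--1 0-0- 00--
PIs = {-0-1, -100, 0--1, 0-0-, 00--, 11-0}
Coverage chart:
  m0: 0-0-,00--
  m1: -0-1,0--1,0-0-,00--
  m3: -0-1,0--1,00--
  m4: -100,0-0-
  m5: 0--1,0-0-
  m7: 0--1 ←essential
  m9: -0-1 ←essential
  m11: -0-1 ←essential
  m14: 11-0 ←essential
Essential: -0-1, 0--1, 11-0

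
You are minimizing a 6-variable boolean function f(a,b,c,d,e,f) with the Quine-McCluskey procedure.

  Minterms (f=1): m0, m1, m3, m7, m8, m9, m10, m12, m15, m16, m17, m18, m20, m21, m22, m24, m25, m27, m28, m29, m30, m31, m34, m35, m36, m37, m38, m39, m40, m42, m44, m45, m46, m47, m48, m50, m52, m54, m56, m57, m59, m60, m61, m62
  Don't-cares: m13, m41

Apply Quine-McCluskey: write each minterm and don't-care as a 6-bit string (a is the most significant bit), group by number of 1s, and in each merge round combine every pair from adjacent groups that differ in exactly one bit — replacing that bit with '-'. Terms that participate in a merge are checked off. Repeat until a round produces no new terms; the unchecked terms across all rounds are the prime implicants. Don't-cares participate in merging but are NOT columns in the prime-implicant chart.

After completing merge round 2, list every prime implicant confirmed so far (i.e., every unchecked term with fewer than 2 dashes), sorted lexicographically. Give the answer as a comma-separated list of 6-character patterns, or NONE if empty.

size-2^0 implicants → 000000(✓)  000001(✓)  000011(✓)  000111(✓)  001000(✓)  001001(✓)  001010(✓)  001100(✓)  001101(✓)  001111(✓)  010000(✓)  010001(✓)  010010(✓)  010100(✓)  010101(✓)  010110(✓)  011000(✓)  011001(✓)  011011(✓)  011100(✓)  011101(✓)  011110(✓)  011111(✓)  100010(✓)  100011(✓)  100100(✓)  100101(✓)  100110(✓)  100111(✓)  101000(✓)  101001(✓)  101010(✓)  101100(✓)  101101(✓)  101110(✓)  101111(✓)  110000(✓)  110010(✓)  110100(✓)  110110(✓)  111000(✓)  111001(✓)  111011(✓)  111100(✓)  111101(✓)  111110(✓)
size-2^1 implicants → -00011(✓)  -00111(✓)  -01000(✓)  -01001(✓)  -01010(✓)  -01100(✓)  -01101(✓)  -01111(✓)  -10000(✓)  -10010(✓)  -10100(✓)  -10110(✓)  -11000(✓)  -11001(✓)  -11011(✓)  -11100(✓)  -11101(✓)  -11110(✓)  0-0000(✓)  0-0001(✓)  0-1000(✓)  0-1001(✓)  0-1100(✓)  0-1101(✓)  0-1111(✓)  00-000(✓)  00-001(✓)  00-111(✓)  000-11(✓)  0000-1  00000-(✓)  001-00(✓)  001-01(✓)  0010-0(✓)  00100-(✓)  0011-1(✓)  00110-(✓)  01-000(✓)  01-001(✓)  01-100(✓)  01-101(✓)  01-110(✓)  010-00(✓)  010-01(✓)  010-10(✓)  0100-0(✓)  01000-(✓)  0101-0(✓)  01010-(✓)  011-00(✓)  011-01(✓)  011-11(✓)  0110-1(✓)  01100-(✓)  0111-0(✓)  0111-1(✓)  01110-(✓)  01111-(✓)  1-0010(✓)  1-0100(✓)  1-0110(✓)  1-1000(✓)  1-1001(✓)  1-1100(✓)  1-1101(✓)  1-1110(✓)  10-010(✓)  10-100(✓)  10-101(✓)  10-110(✓)  10-111(✓)  100-10(✓)  100-11(✓)  10001-(✓)  1001-0(✓)  1001-1(✓)  10010-(✓)  10011-(✓)  101-00(✓)  101-01(✓)  101-10(✓)  1010-0(✓)  10100-(✓)  1011-0(✓)  1011-1(✓)  10110-(✓)  10111-(✓)  11-000(✓)  11-100(✓)  11-110(✓)  110-00(✓)  110-10(✓)  1100-0(✓)  1101-0(✓)  111-00(✓)  111-01(✓)  1110-1(✓)  11100-(✓)  1111-0(✓)  11110-(✓)
size-2^2 implicants → --1000(✓)  --1001(✓)  --1100(✓)  --1101(✓)  -0-111  -00-11  -01-00(✓)  -01-01(✓)  -010-0  -0100-(✓)  -011-1  -0110-(✓)  -1-000(✓)  -1-100(✓)  -1-110(✓)  -10-00(✓)  -10-10(✓)  -100-0(✓)  -101-0(✓)  -11-00(✓)  -11-01(✓)  -110-1  -1100-(✓)  -111-0(✓)  -1110-(✓)  0--000(✓)  0--001(✓)  0-000-(✓)  0-1-00(✓)  0-1-01(✓)  0-100-(✓)  0-11-1  0-110-(✓)  00-00-(✓)  001-0-(✓)  01--00(✓)  01--01(✓)  01-00-(✓)  01-1-0(✓)  01-10-(✓)  010--0(✓)  010-0-(✓)  011--1  011-0-(✓)  0111--  1--100(✓)  1--110(✓)  1-0-10  1-01-0(✓)  1-1-00(✓)  1-1-01(✓)  1-100-(✓)  1-11-0(✓)  1-110-(✓)  10--10  10-1-0(✓)  10-1-1(✓)  10-10-(✓)  10-11-(✓)  100-1-  1001--(✓)  101--0  101-0-(✓)  1011--(✓)  11--00(✓)  11-1-0(✓)  110--0(✓)  111-0-(✓)
size-2^3 implicants → --1-00(✓)  --1-01(✓)  --100-(✓)  --110-(✓)  -01-0-(✓)  -1--00  -1-1-0  -10--0  -11-0-(✓)  0--00-  0-1-0-(✓)  01--0-  1--1-0  1-1-0-(✓)  10-1--
size-2^4 implicants → --1-0-
Unchecked terms (primes): --1-0-, -0-111, -00-11, -010-0, -011-1, -1--00, -1-1-0, -10--0, -110-1, 0--00-, 0-11-1, 0000-1, 01--0-, 011--1, 0111--, 1--1-0, 1-0-10, 10--10, 10-1--, 100-1-, 101--0

0000-1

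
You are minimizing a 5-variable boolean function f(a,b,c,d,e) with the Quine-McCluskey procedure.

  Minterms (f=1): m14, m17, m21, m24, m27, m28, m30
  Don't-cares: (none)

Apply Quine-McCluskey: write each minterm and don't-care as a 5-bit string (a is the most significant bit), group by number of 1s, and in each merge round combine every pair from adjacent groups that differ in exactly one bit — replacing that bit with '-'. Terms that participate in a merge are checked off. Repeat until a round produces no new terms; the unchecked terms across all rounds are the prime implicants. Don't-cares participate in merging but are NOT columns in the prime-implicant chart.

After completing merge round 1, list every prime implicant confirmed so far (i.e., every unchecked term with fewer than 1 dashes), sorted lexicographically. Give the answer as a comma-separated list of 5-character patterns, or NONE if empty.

size-2^0 implicants → 01110(✓)  10001(✓)  10101(✓)  11000(✓)  11011  11100(✓)  11110(✓)
size-2^1 implicants → -1110  10-01  11-00  111-0
Unchecked terms (primes): -1110, 10-01, 11-00, 11011, 111-0

11011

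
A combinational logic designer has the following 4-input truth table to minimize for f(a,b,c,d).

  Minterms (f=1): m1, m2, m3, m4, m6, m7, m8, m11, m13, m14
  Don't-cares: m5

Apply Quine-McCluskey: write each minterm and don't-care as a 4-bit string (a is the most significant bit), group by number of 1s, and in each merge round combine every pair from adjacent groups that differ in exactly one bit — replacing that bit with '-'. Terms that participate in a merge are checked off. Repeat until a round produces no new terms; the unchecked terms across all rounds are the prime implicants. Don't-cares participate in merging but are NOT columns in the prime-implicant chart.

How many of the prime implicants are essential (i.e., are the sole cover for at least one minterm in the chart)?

Round 0: 0001✓ 0010✓ 0011✓ 0100✓ 0101✓ 0110✓ 0111✓ 1000 1011✓ 1101✓ 1110✓
Round 1: -011 -101 -110 0-01✓ 0-10✓ 0-11✓ 00-1✓ 001-✓ 01-0✓ 01-1✓ 010-✓ 011-✓
Round 2: 0--1 0-1- 01--
PIs = {-011, -101, -110, 0--1, 0-1-, 01--, 1000}
Coverage chart:
  m1: 0--1 ←essential
  m2: 0-1- ←essential
  m3: -011,0--1,0-1-
  m4: 01-- ←essential
  m6: -110,0-1-,01--
  m7: 0--1,0-1-,01--
  m8: 1000 ←essential
  m11: -011 ←essential
  m13: -101 ←essential
  m14: -110 ←essential
Essential: -011, -101, -110, 0--1, 0-1-, 01--, 1000

7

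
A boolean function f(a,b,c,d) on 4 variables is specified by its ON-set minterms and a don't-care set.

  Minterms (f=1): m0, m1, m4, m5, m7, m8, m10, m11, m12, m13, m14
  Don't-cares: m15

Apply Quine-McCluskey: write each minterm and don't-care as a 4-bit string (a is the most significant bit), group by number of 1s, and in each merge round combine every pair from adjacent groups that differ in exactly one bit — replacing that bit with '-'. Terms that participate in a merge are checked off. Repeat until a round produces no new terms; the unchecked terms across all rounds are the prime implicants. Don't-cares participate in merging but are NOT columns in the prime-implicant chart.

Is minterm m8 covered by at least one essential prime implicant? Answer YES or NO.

NO

[col 0] 0000*, 0001*, 0100*, 0101*, 0111*, 1000*, 1010*, 1011*, 1100*, 1101*, 1110*, 1111*
[col 1] -000*, -100*, -101*, -111*, 0-00*, 0-01*, 000-*, 01-1*, 010-*, 1-00*, 1-10*, 1-11*, 10-0*, 101-*, 11-0*, 11-1*, 110-*, 111-*
[col 2] --00, -1-1, -10-, 0-0-, 1--0, 1-1-, 11--
Prime implicants: --00, -1-1, -10-, 0-0-, 1--0, 1-1-, 11--
PI chart (minterm → PIs covering it):
  0 | --00,0-0-
  1 | 0-0-  (sole → essential)
  4 | --00,-10-,0-0-
  5 | -1-1,-10-,0-0-
  7 | -1-1  (sole → essential)
  8 | --00,1--0
  10 | 1--0,1-1-
  11 | 1-1-  (sole → essential)
  12 | --00,-10-,1--0,11--
  13 | -1-1,-10-,11--
  14 | 1--0,1-1-,11--
Essential prime implicants: -1-1, 0-0-, 1-1-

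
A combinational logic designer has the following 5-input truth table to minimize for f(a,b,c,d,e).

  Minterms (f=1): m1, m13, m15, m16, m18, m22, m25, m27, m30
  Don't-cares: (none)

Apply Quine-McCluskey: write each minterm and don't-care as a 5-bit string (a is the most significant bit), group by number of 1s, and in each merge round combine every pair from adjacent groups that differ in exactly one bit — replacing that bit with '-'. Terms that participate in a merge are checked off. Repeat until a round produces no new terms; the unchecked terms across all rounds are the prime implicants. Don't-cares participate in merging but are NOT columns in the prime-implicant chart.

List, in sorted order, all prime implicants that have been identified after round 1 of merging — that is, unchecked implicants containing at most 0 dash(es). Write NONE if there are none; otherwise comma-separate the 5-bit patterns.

Round 0: 00001 01101✓ 01111✓ 10000✓ 10010✓ 10110✓ 11001✓ 11011✓ 11110✓
Round 1: 011-1 1-110 10-10 100-0 110-1
PIs = {00001, 011-1, 1-110, 10-10, 100-0, 110-1}

00001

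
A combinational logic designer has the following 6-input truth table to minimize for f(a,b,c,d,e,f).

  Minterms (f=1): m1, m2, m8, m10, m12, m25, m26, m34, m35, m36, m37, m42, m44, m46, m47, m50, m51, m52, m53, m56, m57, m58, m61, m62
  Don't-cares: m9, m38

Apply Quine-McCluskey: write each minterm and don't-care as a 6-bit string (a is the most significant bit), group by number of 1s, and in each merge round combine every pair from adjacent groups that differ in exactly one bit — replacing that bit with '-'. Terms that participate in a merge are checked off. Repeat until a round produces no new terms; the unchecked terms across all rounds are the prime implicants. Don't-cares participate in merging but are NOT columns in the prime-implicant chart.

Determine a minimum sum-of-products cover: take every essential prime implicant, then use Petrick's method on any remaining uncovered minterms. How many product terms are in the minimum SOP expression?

Round 0: 000001✓ 000010✓ 001000✓ 001001✓ 001010✓ 001100✓ 011001✓ 011010✓ 100010✓ 100011✓ 100100✓ 100101✓ 100110✓ 101010✓ 101100✓ 101110✓ 101111✓ 110010✓ 110011✓ 110100✓ 110101✓ 111000✓ 111001✓ 111010✓ 111101✓ 111110✓
Round 1: -00010✓ -01010✓ -01100 -11001 -11010✓ 0-1001 0-1010✓ 00-001 00-010✓ 001-00 0010-0 00100- 1-0010✓ 1-0011✓ 1-0100✓ 1-0101✓ 1-1010✓ 1-1110✓ 10-010✓ 10-100✓ 10-110✓ 100-10✓ 10001-✓ 1001-0✓ 10010-✓ 101-10✓ 1011-0✓ 10111- 11-010✓ 11-101 11001-✓ 11010-✓ 111-01 111-10✓ 1110-0 11100-
Round 2: --1010 -0-010 1--010 1-001- 1-010- 1-1-10 10--10 10-1-0
PIs = {--1010, -0-010, -01100, -11001, 0-1001, 00-001, 001-00, 0010-0, 00100-, 1--010, 1-001-, 1-010-, 1-1-10, 10--10, 10-1-0, 10111-, 11-101, 111-01, 1110-0, 11100-}
Coverage chart:
  m1: 00-001 ←essential
  m2: -0-010 ←essential
  m8: 001-00,0010-0,00100-
  m10: --1010,-0-010,0010-0
  m12: -01100,001-00
  m25: -11001,0-1001
  m26: --1010 ←essential
  m34: -0-010,1--010,1-001-,10--10
  m35: 1-001- ←essential
  m36: 1-010-,10-1-0
  m37: 1-010- ←essential
  m42: --1010,-0-010,1--010,1-1-10,10--10
  m44: -01100,10-1-0
  m46: 1-1-10,10--10,10-1-0,10111-
  m47: 10111- ←essential
  m50: 1--010,1-001-
  m51: 1-001- ←essential
  m52: 1-010- ←essential
  m53: 1-010-,11-101
  m56: 1110-0,11100-
  m57: -11001,111-01,11100-
  m58: --1010,1--010,1-1-10,1110-0
  m61: 11-101,111-01
  m62: 1-1-10 ←essential
Essential: --1010, -0-010, 00-001, 1-001-, 1-010-, 1-1-10, 10111-
Petrick residual → -01100, -11001, 001-00, 11-101, 1110-0
Min cover (12 terms): cd'ef' + b'd'ef' + b'cde'f' + bcd'e'f + a'b'd'e'f + a'b'ce'f' + ac'd'e + ac'de' + acef' + ab'cde + abde'f + abcd'f'

12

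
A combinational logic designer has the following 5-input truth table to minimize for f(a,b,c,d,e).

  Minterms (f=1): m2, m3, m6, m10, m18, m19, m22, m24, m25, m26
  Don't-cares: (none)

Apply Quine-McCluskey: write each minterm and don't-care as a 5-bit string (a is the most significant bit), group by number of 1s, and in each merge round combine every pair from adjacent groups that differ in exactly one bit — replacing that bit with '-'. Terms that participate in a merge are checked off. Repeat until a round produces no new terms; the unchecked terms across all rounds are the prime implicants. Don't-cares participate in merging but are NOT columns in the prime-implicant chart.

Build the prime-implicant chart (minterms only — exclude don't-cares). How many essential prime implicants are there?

size-2^0 implicants → 00010(✓)  00011(✓)  00110(✓)  01010(✓)  10010(✓)  10011(✓)  10110(✓)  11000(✓)  11001(✓)  11010(✓)
size-2^1 implicants → -0010(✓)  -0011(✓)  -0110(✓)  -1010(✓)  0-010(✓)  00-10(✓)  0001-(✓)  1-010(✓)  10-10(✓)  1001-(✓)  110-0  1100-
size-2^2 implicants → --010  -0-10  -001-
Unchecked terms (primes): --010, -0-10, -001-, 110-0, 1100-
Minterm coverage:
  m2 ⊆ --010,-0-10,-001-
  m3 ⊆ -001- [E]
  m6 ⊆ -0-10 [E]
  m10 ⊆ --010 [E]
  m18 ⊆ --010,-0-10,-001-
  m19 ⊆ -001- [E]
  m22 ⊆ -0-10 [E]
  m24 ⊆ 110-0,1100-
  m25 ⊆ 1100- [E]
  m26 ⊆ --010,110-0
E = {--010, -0-10, -001-, 1100-}

4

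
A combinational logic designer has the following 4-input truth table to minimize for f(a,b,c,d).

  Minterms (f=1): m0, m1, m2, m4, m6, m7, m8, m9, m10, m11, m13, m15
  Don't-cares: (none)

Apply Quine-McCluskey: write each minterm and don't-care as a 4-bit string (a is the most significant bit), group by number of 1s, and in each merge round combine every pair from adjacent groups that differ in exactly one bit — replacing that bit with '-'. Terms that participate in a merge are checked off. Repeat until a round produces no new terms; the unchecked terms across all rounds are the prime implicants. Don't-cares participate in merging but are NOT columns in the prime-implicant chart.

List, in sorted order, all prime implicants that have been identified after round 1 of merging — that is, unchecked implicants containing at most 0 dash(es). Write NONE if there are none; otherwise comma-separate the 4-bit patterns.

Round 0: 0000✓ 0001✓ 0010✓ 0100✓ 0110✓ 0111✓ 1000✓ 1001✓ 1010✓ 1011✓ 1101✓ 1111✓
Round 1: -000✓ -001✓ -010✓ -111 0-00✓ 0-10✓ 00-0✓ 000-✓ 01-0✓ 011- 1-01✓ 1-11✓ 10-0✓ 10-1✓ 100-✓ 101-✓ 11-1✓
Round 2: -0-0 -00- 0--0 1--1 10--
PIs = {-0-0, -00-, -111, 0--0, 011-, 1--1, 10--}

NONE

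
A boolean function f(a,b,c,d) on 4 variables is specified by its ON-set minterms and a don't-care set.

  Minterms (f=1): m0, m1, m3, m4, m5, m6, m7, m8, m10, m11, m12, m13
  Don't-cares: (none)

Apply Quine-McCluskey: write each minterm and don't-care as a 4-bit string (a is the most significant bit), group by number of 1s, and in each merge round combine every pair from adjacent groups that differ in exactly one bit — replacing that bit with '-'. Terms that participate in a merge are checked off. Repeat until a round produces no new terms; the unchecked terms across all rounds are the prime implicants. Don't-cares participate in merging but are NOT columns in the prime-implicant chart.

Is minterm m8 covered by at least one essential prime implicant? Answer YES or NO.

NO

Round 0: 0000✓ 0001✓ 0011✓ 0100✓ 0101✓ 0110✓ 0111✓ 1000✓ 1010✓ 1011✓ 1100✓ 1101✓
Round 1: -000✓ -011 -100✓ -101✓ 0-00✓ 0-01✓ 0-11✓ 00-1✓ 000-✓ 01-0✓ 01-1✓ 010-✓ 011-✓ 1-00✓ 10-0 101- 110-✓
Round 2: --00 -10- 0--1 0-0- 01--
PIs = {--00, -011, -10-, 0--1, 0-0-, 01--, 10-0, 101-}
Coverage chart:
  m0: --00,0-0-
  m1: 0--1,0-0-
  m3: -011,0--1
  m4: --00,-10-,0-0-,01--
  m5: -10-,0--1,0-0-,01--
  m6: 01-- ←essential
  m7: 0--1,01--
  m8: --00,10-0
  m10: 10-0,101-
  m11: -011,101-
  m12: --00,-10-
  m13: -10- ←essential
Essential: -10-, 01--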